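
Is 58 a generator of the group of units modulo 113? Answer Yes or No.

Yes

φ(113) = 113 − 1 = 112 = 2^4 · 7.
Test 58^(112/q) mod 113 for each prime factor q of 112:
58^56 ≡ 112 (mod 113)  [q = 2: ≢ 1 ✓]
58^16 ≡ 16 (mod 113)  [q = 7: ≢ 1 ✓]
All checks pass, so 58 has order 112 and is a primitive root modulo 113.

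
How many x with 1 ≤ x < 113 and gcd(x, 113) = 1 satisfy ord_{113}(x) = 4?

2

φ(113) = 113 − 1 = 112 = 2^4 · 7.
Since (Z/113Z)^× is cyclic of order 112, the number of elements of order d is φ(d) when d | 112 and 0 otherwise.
4 = 2^2 divides 112, and φ(4) = 2.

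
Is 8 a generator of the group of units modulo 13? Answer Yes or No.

φ(13) = 13 − 1 = 12 = 2^2 · 3.
8 is a primitive root mod 13 iff 8^(φ(13)/q) ≢ 1 for every prime q | φ(13), i.e. q ∈ {2, 3}.
8^6 ≡ 12 (mod 13)  [q = 2: ≢ 1 ✓]
8^4 ≡ 1 (mod 13)  [q = 3: ≡ 1 ✗]
Since 8^4 ≡ 1, the order of 8 divides 4 < 12, so 8 is not a primitive root.

No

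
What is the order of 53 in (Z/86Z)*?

ord(53) | φ(86) = φ(2)·φ(43) = 1·42 = 42 = 2 · 3 · 7.
Divisors of 42: 1, 2, 3, 6, 7, 14, 21, 42.
Test each divisor d:
53^1 ≡ 53
53^2 ≡ 57
53^3 ≡ 11
53^6 ≡ 35
53^7 ≡ 49
53^14 ≡ 79
53^21 ≡ 1
Hence ord(53) = 21.

21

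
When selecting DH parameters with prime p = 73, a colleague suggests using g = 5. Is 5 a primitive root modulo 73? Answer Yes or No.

φ(73) = 73 − 1 = 72 = 2^3 · 3^2.
An element g generates (Z/73Z)^× iff g^(72/q) ≢ 1 (mod 73) for each prime q ∈ {2, 3}.
5^36 ≡ 72 (mod 73)  [q = 2: ≢ 1 ✓]
5^24 ≡ 8 (mod 73)  [q = 3: ≢ 1 ✓]
All checks pass, so 5 has order 72 and is a primitive root modulo 73.

Yes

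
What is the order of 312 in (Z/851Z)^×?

99

The order of 312 must divide φ(851) = φ(23·37) = (23−1)·(37−1) = 22·36 = 792 = 2^3 · 3^2 · 11.
Divisors of 792: 1, 2, 3, 4, 6, 8, 9, 11, 12, 18, 22, 24, 33, 36, 44, 66, 72, 88, 99, 132, 198, 264, 396, 792.
Test each divisor d:
312^1 ≡ 312 (mod 851)
312^2 ≡ 330 (mod 851)
312^3 ≡ 840 (mod 851)
312^4 ≡ 823 (mod 851)
312^6 ≡ 121 (mod 851)
312^8 ≡ 784 (mod 851)
312^9 ≡ 371 (mod 851)
312^11 ≡ 737 (mod 851)
312^12 ≡ 174 (mod 851)
312^18 ≡ 630 (mod 851)
312^22 ≡ 231 (mod 851)
312^24 ≡ 491 (mod 851)
312^33 ≡ 47 (mod 851)
312^36 ≡ 334 (mod 851)
312^44 ≡ 599 (mod 851)
312^66 ≡ 507 (mod 851)
312^72 ≡ 75 (mod 851)
312^88 ≡ 530 (mod 851)
312^99 ≡ 1 (mod 851) ✓
Therefore the multiplicative order of 312 modulo 851 is 99.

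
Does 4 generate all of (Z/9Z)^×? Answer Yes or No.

No

φ(9) = φ(3^2) = 3·(3−1) = 6 = 2 · 3.
4 is a primitive root mod 9 iff 4^(φ(9)/q) ≢ 1 for every prime q | φ(9), i.e. q ∈ {2, 3}.
4^3 ≡ 1 (mod 9)  [q = 2: ≡ 1 ✗]
4^2 ≡ 7 (mod 9)  [q = 3: ≢ 1 ✓]
The check at q = 2 fails, so 4 generates a proper subgroup.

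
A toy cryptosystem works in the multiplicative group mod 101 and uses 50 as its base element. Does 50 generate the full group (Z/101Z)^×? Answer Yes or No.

φ(101) = 101 − 1 = 100 = 2^2 · 5^2.
Test 50^(100/q) mod 101 for each prime factor q of 100:
50^50 ≡ 100 (mod 101)  [q = 2: ≢ 1 ✓]
50^20 ≡ 84 (mod 101)  [q = 5: ≢ 1 ✓]
Every test exponent gives a nontrivial residue, hence 50 generates the full group.

Yes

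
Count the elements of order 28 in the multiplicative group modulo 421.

φ(421) = 421 − 1 = 420 = 2^2 · 3 · 5 · 7.
In a cyclic group of order 420, there are φ(d) elements of order d for each divisor d of 420, and zero for non-divisors.
28 = 2^2 · 7 divides 420, and φ(28) = 12.

12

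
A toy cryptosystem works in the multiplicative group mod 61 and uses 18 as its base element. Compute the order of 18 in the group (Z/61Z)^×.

60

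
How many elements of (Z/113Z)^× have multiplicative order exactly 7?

6

φ(113) = 113 − 1 = 112 = 2^4 · 7.
(Z/113Z)^× is cyclic (|G| = 112); a cyclic group of order m has exactly φ(d) elements of each order d | m, and none otherwise.
7 | 112, and φ(7) = 7 − 1 = 6.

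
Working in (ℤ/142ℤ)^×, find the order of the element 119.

7

ord(119) | φ(142) = φ(2)·φ(71) = 1·70 = 70 = 2 · 5 · 7.
Divisors of 70: 1, 2, 5, 7, 10, 14, 35, 70.
Evaluate successive powers at the divisors of 70:
119^1 ≡ 119 (mod 142)
119^2 ≡ 103 (mod 142)
119^5 ≡ 91 (mod 142)
119^7 ≡ 1 (mod 142) ✓
The smallest such exponent is 7, so the order of 119 is 7.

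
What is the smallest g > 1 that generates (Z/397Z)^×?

φ(397) = 397 − 1 = 396 = 2^2 · 3^2 · 11.
g is a primitive root iff g^(396/q) ≢ 1 (mod 397) for each prime q ∈ {2, 3, 11}.
g = 2: 2^198 ≡ 396; 2^132 ≡ 1 — hits 1, so not a primitive root.
g = 3: 3^198 ≡ 1 — hits 1, so not a primitive root.
g = 4: 4^198 ≡ 1 — hits 1, so not a primitive root.
g = 5: 5^198 ≡ 396; 5^132 ≡ 362; 5^36 ≡ 290 — none is 1, so 5 is a primitive root.
So 5 is the smallest generator of (Z/397Z)^×.

5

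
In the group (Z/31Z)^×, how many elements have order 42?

0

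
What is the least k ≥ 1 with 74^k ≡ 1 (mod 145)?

ord(74) | φ(145) = φ(5·29) = (5−1)·(29−1) = 4·28 = 112 = 2^4 · 7.
Divisors of 112: 1, 2, 4, 7, 8, 14, 16, 28, 56, 112.
Compute 74^d (mod 145) for the divisors d until we hit 1:
74^1 ≡ 74 (mod 145)
74^2 ≡ 111 (mod 145)
74^4 ≡ 141 (mod 145)
74^7 ≡ 59 (mod 145)
74^8 ≡ 16 (mod 145)
74^14 ≡ 1 (mod 145) ✓
The smallest such exponent is 14, so the order of 74 is 14.

14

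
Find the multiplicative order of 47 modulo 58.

28

By Lagrange's theorem, ord_58(47) divides φ(58) = φ(2)·φ(29) = 1·28 = 28 = 2^2 · 7.
Divisors of 28: 1, 2, 4, 7, 14, 28.
Compute 47^d (mod 58) for the divisors d until we hit 1:
47^1 ≡ 47
47^2 ≡ 5
47^4 ≡ 25
47^7 ≡ 17
47^14 ≡ 57
47^28 ≡ 1
Hence ord(47) = 28.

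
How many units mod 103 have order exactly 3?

2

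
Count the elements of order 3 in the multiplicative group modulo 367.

φ(367) = 367 − 1 = 366 = 2 · 3 · 61.
(Z/367Z)^× is cyclic (|G| = 366); a cyclic group of order m has exactly φ(d) elements of each order d | m, and none otherwise.
3 | 366, and φ(3) = 3 − 1 = 2.

2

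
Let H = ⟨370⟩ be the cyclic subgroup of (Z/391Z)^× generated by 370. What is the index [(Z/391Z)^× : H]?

8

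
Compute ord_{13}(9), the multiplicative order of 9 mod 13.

The order of 9 must divide φ(13) = 13 − 1 = 12 = 2^2 · 3.
Divisors of 12: 1, 2, 3, 4, 6, 12.
Compute 9^d (mod 13) for the divisors d until we hit 1:
9^1 ≡ 9 (mod 13)
9^2 ≡ 3 (mod 13)
9^3 ≡ 1 (mod 13) ✓
The smallest such exponent is 3, so the order of 9 is 3.

3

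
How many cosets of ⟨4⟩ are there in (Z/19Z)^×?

2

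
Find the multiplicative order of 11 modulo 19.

ord(11) | φ(19) = 19 − 1 = 18 = 2 · 3^2.
Divisors of 18: 1, 2, 3, 6, 9, 18.
Check 11^d mod 19 for each divisor in increasing order:
11^1 ≡ 11 (mod 19)
11^2 ≡ 7 (mod 19)
11^3 ≡ 1 (mod 19) ✓
The smallest such exponent is 3, so the order of 11 is 3.

3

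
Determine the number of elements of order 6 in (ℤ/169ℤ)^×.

φ(169) = φ(13^2) = 13·(13−1) = 156 = 2^2 · 3 · 13.
Since (Z/169Z)^× is cyclic of order 156, the number of elements of order d is φ(d) when d | 156 and 0 otherwise.
6 = 2 · 3 divides 156, and φ(6) = 2.

2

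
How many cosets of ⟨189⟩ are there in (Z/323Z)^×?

By Lagrange's theorem, ord_323(189) divides φ(323) = φ(17·19) = (17−1)·(19−1) = 16·18 = 288 = 2^5 · 3^2.
Divisors of 288: 1, 2, 3, 4, 6, 8, 9, 12, 16, 18, 24, 32, 36, 48, 72, 96, 144, 288.
Test each divisor d:
189^1 ≡ 189 (mod 323)
189^2 ≡ 191 (mod 323)
189^3 ≡ 246 (mod 323)
189^4 ≡ 305 (mod 323)
189^6 ≡ 115 (mod 323)
189^8 ≡ 1 (mod 323) ✓
Thus |⟨189⟩| = ord(189) = 8.
Index = |(Z/323Z)^×| / |⟨189⟩| = 288 / 8 = 36.

36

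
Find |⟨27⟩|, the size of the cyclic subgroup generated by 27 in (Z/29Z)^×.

28

The order of 27 must divide φ(29) = 29 − 1 = 28 = 2^2 · 7.
Divisors of 28: 1, 2, 4, 7, 14, 28.
Evaluate successive powers at the divisors of 28:
27^1 ≡ 27 (mod 29)
27^2 ≡ 4 (mod 29)
27^4 ≡ 16 (mod 29)
27^7 ≡ 17 (mod 29)
27^14 ≡ 28 (mod 29)
27^28 ≡ 1 (mod 29) ✓
Hence ord(27) = 28.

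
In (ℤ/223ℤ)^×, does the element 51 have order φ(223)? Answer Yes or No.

Yes

φ(223) = 223 − 1 = 222 = 2 · 3 · 37.
Test 51^(222/q) mod 223 for each prime factor q of 222:
51^111 ≡ 222 (mod 223)  [q = 2: ≢ 1 ✓]
51^74 ≡ 183 (mod 223)  [q = 3: ≢ 1 ✓]
51^6 ≡ 41 (mod 223)  [q = 37: ≢ 1 ✓]
None equal 1, so ord_223(51) = 222: 51 is a primitive root.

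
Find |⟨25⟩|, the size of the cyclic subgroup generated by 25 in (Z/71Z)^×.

The order of 25 must divide φ(71) = 71 − 1 = 70 = 2 · 5 · 7.
Divisors of 70: 1, 2, 5, 7, 10, 14, 35, 70.
Test each divisor d:
25^1 ≡ 25 (mod 71)
25^2 ≡ 57 (mod 71)
25^5 ≡ 1 (mod 71) ✓
So ord_71(25) = 5.

5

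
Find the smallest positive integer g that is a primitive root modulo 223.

3

φ(223) = 223 − 1 = 222 = 2 · 3 · 37.
g is a primitive root iff g^(222/q) ≢ 1 (mod 223) for each prime q ∈ {2, 3, 37}.
g = 2: 2^111 ≡ 1 — hits 1, so not a primitive root.
g = 3: 3^111 ≡ 222; 3^74 ≡ 183; 3^6 ≡ 60 — none is 1, so 3 is a primitive root.
So 3 is the smallest generator of (Z/223Z)^×.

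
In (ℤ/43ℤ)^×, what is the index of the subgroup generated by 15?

2

Since 15 ∈ (Z/43Z)^×, its order divides φ(43) = 43 − 1 = 42 = 2 · 3 · 7.
Divisors of 42: 1, 2, 3, 6, 7, 14, 21, 42.
Check 15^d mod 43 for each divisor in increasing order:
15^1 ≡ 15 (mod 43)
15^2 ≡ 10 (mod 43)
15^3 ≡ 21 (mod 43)
15^6 ≡ 11 (mod 43)
15^7 ≡ 36 (mod 43)
15^14 ≡ 6 (mod 43)
15^21 ≡ 1 (mod 43) ✓
Thus |⟨15⟩| = ord(15) = 21.
[(Z/43Z)^× : ⟨15⟩] = 42/21 = 2.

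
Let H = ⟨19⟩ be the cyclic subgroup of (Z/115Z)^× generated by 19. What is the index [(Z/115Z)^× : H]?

4

The order of 19 must divide φ(115) = φ(5·23) = (5−1)·(23−1) = 4·22 = 88 = 2^3 · 11.
Divisors of 88: 1, 2, 4, 8, 11, 22, 44, 88.
Test each divisor d:
19^1 ≡ 19 (mod 115)
19^2 ≡ 16 (mod 115)
19^4 ≡ 26 (mod 115)
19^8 ≡ 101 (mod 115)
19^11 ≡ 114 (mod 115)
19^22 ≡ 1 (mod 115) ✓
Thus |⟨19⟩| = ord(19) = 22.
The index is φ(115) / ord(19) = 88 / 22 = 4.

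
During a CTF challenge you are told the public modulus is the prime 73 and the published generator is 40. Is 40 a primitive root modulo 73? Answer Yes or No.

Yes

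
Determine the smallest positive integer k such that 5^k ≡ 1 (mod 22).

5

Since 5 ∈ (Z/22Z)^×, its order divides φ(22) = φ(2)·φ(11) = 1·10 = 10 = 2 · 5.
Divisors of 10: 1, 2, 5, 10.
Test each divisor d:
5^1 ≡ 5
5^2 ≡ 3
5^5 ≡ 1
Therefore the multiplicative order of 5 modulo 22 is 5.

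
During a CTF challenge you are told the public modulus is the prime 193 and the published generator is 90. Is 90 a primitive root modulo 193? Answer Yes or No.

Yes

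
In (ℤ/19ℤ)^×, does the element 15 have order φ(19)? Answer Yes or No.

Yes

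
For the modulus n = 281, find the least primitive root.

3

φ(281) = 281 − 1 = 280 = 2^3 · 5 · 7.
Test candidates g = 2, 3, … against the prime factors q ∈ {2, 5, 7} of φ(281): g is a generator iff g^(280/q) ≢ 1 for every such q.
g = 2: 2^140 ≡ 1 — hits 1, so not a primitive root.
g = 3: 3^140 ≡ 280; 3^56 ≡ 86; 3^40 ≡ 249 — none is 1, so 3 is a primitive root.
Hence the least primitive root of 281 is 3.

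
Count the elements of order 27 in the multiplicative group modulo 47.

φ(47) = 47 − 1 = 46 = 2 · 23.
Since (Z/47Z)^× is cyclic of order 46, the number of elements of order d is φ(d) when d | 46 and 0 otherwise.
Here 46 is not a multiple of 27, so there are no elements of order 27.

0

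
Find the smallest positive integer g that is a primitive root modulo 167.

φ(167) = 167 − 1 = 166 = 2 · 83.
g is a primitive root iff g^(166/q) ≢ 1 (mod 167) for each prime q ∈ {2, 83}.
g = 2: 2^83 ≡ 1 — hits 1, so not a primitive root.
g = 3: 3^83 ≡ 1 — hits 1, so not a primitive root.
g = 4: 4^83 ≡ 1 — hits 1, so not a primitive root.
g = 5: 5^83 ≡ 166; 5^2 ≡ 25 — none is 1, so 5 is a primitive root.
Hence the least primitive root of 167 is 5.

5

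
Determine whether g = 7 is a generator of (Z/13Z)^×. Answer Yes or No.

Yes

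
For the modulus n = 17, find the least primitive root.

3

φ(17) = 17 − 1 = 16 = 2^4.
g is a primitive root iff g^(16/q) ≢ 1 (mod 17) for each prime q ∈ {2}.
g = 2: 2^8 ≡ 1 — hits 1, so not a primitive root.
g = 3: 3^8 ≡ 16 — none is 1, so 3 is a primitive root.
Hence the least primitive root of 17 is 3.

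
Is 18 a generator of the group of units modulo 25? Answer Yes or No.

No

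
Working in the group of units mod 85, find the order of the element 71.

Since 71 ∈ (Z/85Z)^×, its order divides φ(85) = φ(5·17) = (5−1)·(17−1) = 4·16 = 64 = 2^6.
Divisors of 64: 1, 2, 4, 8, 16, 32, 64.
Check 71^d mod 85 for each divisor in increasing order:
71^1 ≡ 71 (mod 85)
71^2 ≡ 26 (mod 85)
71^4 ≡ 81 (mod 85)
71^8 ≡ 16 (mod 85)
71^16 ≡ 1 (mod 85) ✓
Therefore the multiplicative order of 71 modulo 85 is 16.

16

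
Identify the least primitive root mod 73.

5

φ(73) = 73 − 1 = 72 = 2^3 · 3^2.
Test candidates g = 2, 3, … against the prime factors q ∈ {2, 3} of φ(73): g is a generator iff g^(72/q) ≢ 1 for every such q.
g = 2: 2^36 ≡ 1 — hits 1, so not a primitive root.
g = 3: 3^36 ≡ 1 — hits 1, so not a primitive root.
g = 4: 4^36 ≡ 1 — hits 1, so not a primitive root.
g = 5: 5^36 ≡ 72; 5^24 ≡ 8 — none is 1, so 5 is a primitive root.
The smallest primitive root modulo 73 is 5.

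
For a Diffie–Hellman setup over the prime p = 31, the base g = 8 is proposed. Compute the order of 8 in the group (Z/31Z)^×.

5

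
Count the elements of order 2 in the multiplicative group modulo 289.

φ(289) = φ(17^2) = 17·(17−1) = 272 = 2^4 · 17.
In a cyclic group of order 272, there are φ(d) elements of order d for each divisor d of 272, and zero for non-divisors.
2 | 272, and φ(2) = 2 − 1 = 1.

1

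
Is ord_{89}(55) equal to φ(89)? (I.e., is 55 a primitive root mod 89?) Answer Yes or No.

No

φ(89) = 89 − 1 = 88 = 2^3 · 11.
Test 55^(88/q) mod 89 for each prime factor q of 88:
55^44 ≡ 1 (mod 89)  [q = 2: ≡ 1 ✗]
55^8 ≡ 1 (mod 89)  [q = 11: ≡ 1 ✗]
The check at q = 2 fails, so 55 generates a proper subgroup.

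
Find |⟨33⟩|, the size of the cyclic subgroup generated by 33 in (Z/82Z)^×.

20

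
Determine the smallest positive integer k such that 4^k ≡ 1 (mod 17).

4

ord(4) | φ(17) = 17 − 1 = 16 = 2^4.
Divisors of 16: 1, 2, 4, 8, 16.
Test each divisor d:
4^1 ≡ 4 (mod 17)
4^2 ≡ 16 (mod 17)
4^4 ≡ 1 (mod 17) ✓
The smallest such exponent is 4, so the order of 4 is 4.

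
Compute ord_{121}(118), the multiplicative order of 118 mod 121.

10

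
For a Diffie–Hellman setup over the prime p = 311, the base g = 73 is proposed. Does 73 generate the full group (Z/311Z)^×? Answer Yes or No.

φ(311) = 311 − 1 = 310 = 2 · 5 · 31.
It suffices to check that the order of 73 is not a proper divisor of 310: compute 73^(310/q) for q ∈ {2, 5, 31}.
73^155 ≡ 1 (mod 311)  [q = 2: ≡ 1 ✗]
73^62 ≡ 6 (mod 311)  [q = 5: ≢ 1 ✓]
73^10 ≡ 13 (mod 311)  [q = 31: ≢ 1 ✓]
Since 73^155 ≡ 1, the order of 73 divides 155 < 310, so 73 is not a primitive root.

No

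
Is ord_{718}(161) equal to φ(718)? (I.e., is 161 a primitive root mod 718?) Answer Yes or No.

φ(718) = φ(2)·φ(359) = 1·358 = 358 = 2 · 179.
It suffices to check that the order of 161 is not a proper divisor of 358: compute 161^(358/q) for q ∈ {2, 179}.
161^179 ≡ 717 (mod 718)  [q = 2: ≢ 1 ✓]
161^2 ≡ 73 (mod 718)  [q = 179: ≢ 1 ✓]
All checks pass, so 161 has order 358 and is a primitive root modulo 718.

Yes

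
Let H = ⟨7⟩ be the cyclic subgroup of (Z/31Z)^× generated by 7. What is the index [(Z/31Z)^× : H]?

2

ord(7) | φ(31) = 31 − 1 = 30 = 2 · 3 · 5.
Divisors of 30: 1, 2, 3, 5, 6, 10, 15, 30.
Check 7^d mod 31 for each divisor in increasing order:
7^1 ≡ 7 (mod 31)
7^2 ≡ 18 (mod 31)
7^3 ≡ 2 (mod 31)
7^5 ≡ 5 (mod 31)
7^6 ≡ 4 (mod 31)
7^10 ≡ 25 (mod 31)
7^15 ≡ 1 (mod 31) ✓
So ord_31(7) = 15, hence |⟨7⟩| = 15.
[(Z/31Z)^× : ⟨7⟩] = 30/15 = 2.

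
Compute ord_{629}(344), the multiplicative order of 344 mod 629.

12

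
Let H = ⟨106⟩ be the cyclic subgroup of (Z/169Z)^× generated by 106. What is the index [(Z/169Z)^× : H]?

Since 106 ∈ (Z/169Z)^×, its order divides φ(169) = φ(13^2) = 13·(13−1) = 156 = 2^2 · 3 · 13.
Divisors of 156: 1, 2, 3, 4, 6, 12, 13, 26, 39, 52, 78, 156.
Evaluate successive powers at the divisors of 156:
106^1 ≡ 106 (mod 169)
106^2 ≡ 82 (mod 169)
106^3 ≡ 73 (mod 169)
106^4 ≡ 133 (mod 169)
106^6 ≡ 90 (mod 169)
106^12 ≡ 157 (mod 169)
106^13 ≡ 80 (mod 169)
106^26 ≡ 147 (mod 169)
106^39 ≡ 99 (mod 169)
106^52 ≡ 146 (mod 169)
106^78 ≡ 168 (mod 169)
106^156 ≡ 1 (mod 169) ✓
So ord_169(106) = 156, hence |⟨106⟩| = 156.
The index is φ(169) / ord(106) = 156 / 156 = 1.

1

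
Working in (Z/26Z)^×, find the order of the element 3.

3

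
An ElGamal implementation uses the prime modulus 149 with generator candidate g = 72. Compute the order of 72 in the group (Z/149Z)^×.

148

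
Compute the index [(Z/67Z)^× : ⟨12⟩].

By Lagrange's theorem, ord_67(12) divides φ(67) = 67 − 1 = 66 = 2 · 3 · 11.
Divisors of 66: 1, 2, 3, 6, 11, 22, 33, 66.
Compute 12^d (mod 67) for the divisors d until we hit 1:
12^1 ≡ 12 (mod 67)
12^2 ≡ 10 (mod 67)
12^3 ≡ 53 (mod 67)
12^6 ≡ 62 (mod 67)
12^11 ≡ 30 (mod 67)
12^22 ≡ 29 (mod 67)
12^33 ≡ 66 (mod 67)
12^66 ≡ 1 (mod 67) ✓
The order of 12 is 66, so the subgroup it generates has 66 elements.
Index = |(Z/67Z)^×| / |⟨12⟩| = 66 / 66 = 1.

1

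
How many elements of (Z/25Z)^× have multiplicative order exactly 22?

φ(25) = φ(5^2) = 5·(5−1) = 20 = 2^2 · 5.
In a cyclic group of order 20, there are φ(d) elements of order d for each divisor d of 20, and zero for non-divisors.
Since 22 ∤ 20, the count is 0.

0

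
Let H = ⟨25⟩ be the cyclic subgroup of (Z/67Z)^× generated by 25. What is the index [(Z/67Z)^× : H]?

6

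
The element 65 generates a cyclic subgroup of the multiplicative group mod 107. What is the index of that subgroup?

Since 65 ∈ (Z/107Z)^×, its order divides φ(107) = 107 − 1 = 106 = 2 · 53.
Divisors of 106: 1, 2, 53, 106.
Compute 65^d (mod 107) for the divisors d until we hit 1:
65^1 ≡ 65 (mod 107)
65^2 ≡ 52 (mod 107)
65^53 ≡ 106 (mod 107)
65^106 ≡ 1 (mod 107) ✓
So ord_107(65) = 106, hence |⟨65⟩| = 106.
Index = |(Z/107Z)^×| / |⟨65⟩| = 106 / 106 = 1.

1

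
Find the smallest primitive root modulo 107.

φ(107) = 107 − 1 = 106 = 2 · 53.
Test candidates g = 2, 3, … against the prime factors q ∈ {2, 53} of φ(107): g is a generator iff g^(106/q) ≢ 1 for every such q.
g = 2: 2^53 ≡ 106; 2^2 ≡ 4 — none is 1, so 2 is a primitive root.
The smallest primitive root modulo 107 is 2.

2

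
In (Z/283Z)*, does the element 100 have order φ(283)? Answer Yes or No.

φ(283) = 283 − 1 = 282 = 2 · 3 · 47.
100 is a primitive root mod 283 iff 100^(φ(283)/q) ≢ 1 for every prime q | φ(283), i.e. q ∈ {2, 3, 47}.
100^141 ≡ 1 (mod 283)  [q = 2: ≡ 1 ✗]
100^94 ≡ 238 (mod 283)  [q = 3: ≢ 1 ✓]
100^6 ≡ 168 (mod 283)  [q = 47: ≢ 1 ✓]
100^141 ≡ 1 shows ord(100) | 141, strictly less than φ(283); not a primitive root.

No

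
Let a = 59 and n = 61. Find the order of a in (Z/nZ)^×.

60

By Lagrange's theorem, ord_61(59) divides φ(61) = 61 − 1 = 60 = 2^2 · 3 · 5.
Divisors of 60: 1, 2, 3, 4, 5, 6, 10, 12, 15, 20, 30, 60.
Check 59^d mod 61 for each divisor in increasing order:
59^1 ≡ 59 (mod 61)
59^2 ≡ 4 (mod 61)
59^3 ≡ 53 (mod 61)
59^4 ≡ 16 (mod 61)
59^5 ≡ 29 (mod 61)
59^6 ≡ 3 (mod 61)
59^10 ≡ 48 (mod 61)
59^12 ≡ 9 (mod 61)
59^15 ≡ 50 (mod 61)
59^20 ≡ 47 (mod 61)
59^30 ≡ 60 (mod 61)
59^60 ≡ 1 (mod 61) ✓
Therefore the multiplicative order of 59 modulo 61 is 60.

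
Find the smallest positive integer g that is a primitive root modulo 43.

3

φ(43) = 43 − 1 = 42 = 2 · 3 · 7.
Test candidates g = 2, 3, … against the prime factors q ∈ {2, 3, 7} of φ(43): g is a generator iff g^(42/q) ≢ 1 for every such q.
g = 2: 2^21 ≡ 42; 2^14 ≡ 1 — hits 1, so not a primitive root.
g = 3: 3^21 ≡ 42; 3^14 ≡ 36; 3^6 ≡ 41 — none is 1, so 3 is a primitive root.
The smallest primitive root modulo 43 is 3.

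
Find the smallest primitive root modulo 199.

φ(199) = 199 − 1 = 198 = 2 · 3^2 · 11.
Test candidates g = 2, 3, … against the prime factors q ∈ {2, 3, 11} of φ(199): g is a generator iff g^(198/q) ≢ 1 for every such q.
g = 2: 2^99 ≡ 1 — hits 1, so not a primitive root.
g = 3: 3^99 ≡ 198; 3^66 ≡ 106; 3^18 ≡ 125 — none is 1, so 3 is a primitive root.
Hence the least primitive root of 199 is 3.

3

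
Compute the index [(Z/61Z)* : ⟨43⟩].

The order of 43 must divide φ(61) = 61 − 1 = 60 = 2^2 · 3 · 5.
Divisors of 60: 1, 2, 3, 4, 5, 6, 10, 12, 15, 20, 30, 60.
Check 43^d mod 61 for each divisor in increasing order:
43^1 ≡ 43 (mod 61)
43^2 ≡ 19 (mod 61)
43^3 ≡ 24 (mod 61)
43^4 ≡ 56 (mod 61)
43^5 ≡ 29 (mod 61)
43^6 ≡ 27 (mod 61)
43^10 ≡ 48 (mod 61)
43^12 ≡ 58 (mod 61)
43^15 ≡ 50 (mod 61)
43^20 ≡ 47 (mod 61)
43^30 ≡ 60 (mod 61)
43^60 ≡ 1 (mod 61) ✓
Thus |⟨43⟩| = ord(43) = 60.
[(Z/61Z)^× : ⟨43⟩] = 60/60 = 1.

1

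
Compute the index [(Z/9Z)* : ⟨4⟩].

Since 4 ∈ (Z/9Z)^×, its order divides φ(9) = φ(3^2) = 3·(3−1) = 6 = 2 · 3.
Divisors of 6: 1, 2, 3, 6.
Test each divisor d:
4^1 ≡ 4 (mod 9)
4^2 ≡ 7 (mod 9)
4^3 ≡ 1 (mod 9) ✓
Thus |⟨4⟩| = ord(4) = 3.
The index is φ(9) / ord(4) = 6 / 3 = 2.

2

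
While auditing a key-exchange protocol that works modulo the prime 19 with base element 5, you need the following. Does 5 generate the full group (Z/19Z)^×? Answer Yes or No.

φ(19) = 19 − 1 = 18 = 2 · 3^2.
5 is a primitive root mod 19 iff 5^(φ(19)/q) ≢ 1 for every prime q | φ(19), i.e. q ∈ {2, 3}.
5^9 ≡ 1 (mod 19)  [q = 2: ≡ 1 ✗]
5^6 ≡ 7 (mod 19)  [q = 3: ≢ 1 ✓]
The check at q = 2 fails, so 5 generates a proper subgroup.

No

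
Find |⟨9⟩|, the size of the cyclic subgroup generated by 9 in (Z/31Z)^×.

15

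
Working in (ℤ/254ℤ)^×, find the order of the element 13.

The order of 13 must divide φ(254) = φ(2)·φ(127) = 1·126 = 126 = 2 · 3^2 · 7.
Divisors of 126: 1, 2, 3, 6, 7, 9, 14, 18, 21, 42, 63, 126.
Evaluate successive powers at the divisors of 126:
13^1 ≡ 13 (mod 254)
13^2 ≡ 169 (mod 254)
13^3 ≡ 165 (mod 254)
13^6 ≡ 47 (mod 254)
13^7 ≡ 103 (mod 254)
13^9 ≡ 135 (mod 254)
13^14 ≡ 195 (mod 254)
13^18 ≡ 191 (mod 254)
13^21 ≡ 19 (mod 254)
13^42 ≡ 107 (mod 254)
13^63 ≡ 1 (mod 254) ✓
So ord_254(13) = 63.

63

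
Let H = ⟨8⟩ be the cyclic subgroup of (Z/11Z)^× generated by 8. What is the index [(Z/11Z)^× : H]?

1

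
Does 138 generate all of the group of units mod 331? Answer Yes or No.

No

φ(331) = 331 − 1 = 330 = 2 · 3 · 5 · 11.
Test 138^(330/q) mod 331 for each prime factor q of 330:
138^165 ≡ 330 (mod 331)  [q = 2: ≢ 1 ✓]
138^110 ≡ 1 (mod 331)  [q = 3: ≡ 1 ✗]
138^66 ≡ 124 (mod 331)  [q = 5: ≢ 1 ✓]
138^30 ≡ 293 (mod 331)  [q = 11: ≢ 1 ✓]
138^110 ≡ 1 shows ord(138) | 110, strictly less than φ(331); not a primitive root.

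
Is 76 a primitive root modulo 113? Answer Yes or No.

φ(113) = 113 − 1 = 112 = 2^4 · 7.
76 is a primitive root mod 113 iff 76^(φ(113)/q) ≢ 1 for every prime q | φ(113), i.e. q ∈ {2, 7}.
76^56 ≡ 112 (mod 113)  [q = 2: ≢ 1 ✓]
76^16 ≡ 106 (mod 113)  [q = 7: ≢ 1 ✓]
All checks pass, so 76 has order 112 and is a primitive root modulo 113.

Yes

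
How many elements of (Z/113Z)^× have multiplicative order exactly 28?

φ(113) = 113 − 1 = 112 = 2^4 · 7.
Since (Z/113Z)^× is cyclic of order 112, the number of elements of order d is φ(d) when d | 112 and 0 otherwise.
28 = 2^2 · 7 divides 112, and φ(28) = 12.

12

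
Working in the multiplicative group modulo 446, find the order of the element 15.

37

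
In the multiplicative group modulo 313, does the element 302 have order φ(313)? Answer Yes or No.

No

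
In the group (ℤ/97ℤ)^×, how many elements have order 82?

0

φ(97) = 97 − 1 = 96 = 2^5 · 3.
In a cyclic group of order 96, there are φ(d) elements of order d for each divisor d of 96, and zero for non-divisors.
Here 96 is not a multiple of 82, so there are no elements of order 82.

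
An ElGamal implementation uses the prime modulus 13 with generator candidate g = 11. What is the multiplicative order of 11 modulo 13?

12

By Lagrange's theorem, ord_13(11) divides φ(13) = 13 − 1 = 12 = 2^2 · 3.
Divisors of 12: 1, 2, 3, 4, 6, 12.
Test each divisor d:
11^1 ≡ 11 (mod 13)
11^2 ≡ 4 (mod 13)
11^3 ≡ 5 (mod 13)
11^4 ≡ 3 (mod 13)
11^6 ≡ 12 (mod 13)
11^12 ≡ 1 (mod 13) ✓
The smallest such exponent is 12, so the order of 11 is 12.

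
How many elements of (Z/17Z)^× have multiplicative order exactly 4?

2

φ(17) = 17 − 1 = 16 = 2^4.
(Z/17Z)^× is cyclic (|G| = 16); a cyclic group of order m has exactly φ(d) elements of each order d | m, and none otherwise.
4 = 2^2 divides 16, and φ(4) = 2.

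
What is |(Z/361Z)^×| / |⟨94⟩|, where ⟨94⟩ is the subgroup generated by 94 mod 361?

9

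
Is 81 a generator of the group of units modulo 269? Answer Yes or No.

φ(269) = 269 − 1 = 268 = 2^2 · 67.
81 is a primitive root mod 269 iff 81^(φ(269)/q) ≢ 1 for every prime q | φ(269), i.e. q ∈ {2, 67}.
81^134 ≡ 1 (mod 269)  [q = 2: ≡ 1 ✗]
81^4 ≡ 265 (mod 269)  [q = 67: ≢ 1 ✓]
81^134 ≡ 1 shows ord(81) | 134, strictly less than φ(269); not a primitive root.

No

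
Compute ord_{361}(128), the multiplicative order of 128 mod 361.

342

Since 128 ∈ (Z/361Z)^×, its order divides φ(361) = φ(19^2) = 19·(19−1) = 342 = 2 · 3^2 · 19.
Divisors of 342: 1, 2, 3, 6, 9, 18, 19, 38, 57, 114, 171, 342.
Check 128^d mod 361 for each divisor in increasing order:
128^1 ≡ 128 (mod 361)
128^2 ≡ 139 (mod 361)
128^3 ≡ 103 (mod 361)
128^6 ≡ 140 (mod 361)
128^9 ≡ 341 (mod 361)
128^18 ≡ 39 (mod 361)
128^19 ≡ 299 (mod 361)
128^38 ≡ 234 (mod 361)
128^57 ≡ 293 (mod 361)
128^114 ≡ 292 (mod 361)
128^171 ≡ 360 (mod 361)
128^342 ≡ 1 (mod 361) ✓
Therefore the multiplicative order of 128 modulo 361 is 342.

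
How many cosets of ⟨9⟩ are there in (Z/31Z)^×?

Since 9 ∈ (Z/31Z)^×, its order divides φ(31) = 31 − 1 = 30 = 2 · 3 · 5.
Divisors of 30: 1, 2, 3, 5, 6, 10, 15, 30.
Test each divisor d:
9^1 ≡ 9 (mod 31)
9^2 ≡ 19 (mod 31)
9^3 ≡ 16 (mod 31)
9^5 ≡ 25 (mod 31)
9^6 ≡ 8 (mod 31)
9^10 ≡ 5 (mod 31)
9^15 ≡ 1 (mod 31) ✓
Thus |⟨9⟩| = ord(9) = 15.
[(Z/31Z)^× : ⟨9⟩] = 30/15 = 2.

2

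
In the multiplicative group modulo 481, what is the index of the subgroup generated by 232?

36

The order of 232 must divide φ(481) = φ(13·37) = (13−1)·(37−1) = 12·36 = 432 = 2^4 · 3^3.
Divisors of 432: 1, 2, 3, 4, 6, 8, 9, 12, 16, 18, 24, 27, 36, 48, 54, 72, 108, 144, 216, 432.
Compute 232^d (mod 481) for the divisors d until we hit 1:
232^1 ≡ 232
232^2 ≡ 433
232^3 ≡ 408
232^4 ≡ 380
232^6 ≡ 38
232^8 ≡ 100
232^9 ≡ 112
232^12 ≡ 1
The order of 232 is 12, so the subgroup it generates has 12 elements.
The index is φ(481) / ord(232) = 432 / 12 = 36.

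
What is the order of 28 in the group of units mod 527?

240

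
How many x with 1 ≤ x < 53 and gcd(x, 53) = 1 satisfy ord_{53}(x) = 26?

12

φ(53) = 53 − 1 = 52 = 2^2 · 13.
(Z/53Z)^× is cyclic (|G| = 52); a cyclic group of order m has exactly φ(d) elements of each order d | m, and none otherwise.
26 = 2 · 13 divides 52, and φ(26) = 12.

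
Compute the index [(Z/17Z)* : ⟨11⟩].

1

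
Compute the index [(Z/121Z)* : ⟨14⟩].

Since 14 ∈ (Z/121Z)^×, its order divides φ(121) = φ(11^2) = 11·(11−1) = 110 = 2 · 5 · 11.
Divisors of 110: 1, 2, 5, 10, 11, 22, 55, 110.
Test each divisor d:
14^1 ≡ 14 (mod 121)
14^2 ≡ 75 (mod 121)
14^5 ≡ 100 (mod 121)
14^10 ≡ 78 (mod 121)
14^11 ≡ 3 (mod 121)
14^22 ≡ 9 (mod 121)
14^55 ≡ 1 (mod 121) ✓
The order of 14 is 55, so the subgroup it generates has 55 elements.
[(Z/121Z)^× : ⟨14⟩] = 110/55 = 2.

2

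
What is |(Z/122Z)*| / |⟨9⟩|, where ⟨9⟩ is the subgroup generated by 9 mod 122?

Since 9 ∈ (Z/122Z)^×, its order divides φ(122) = φ(2)·φ(61) = 1·60 = 60 = 2^2 · 3 · 5.
Divisors of 60: 1, 2, 3, 4, 5, 6, 10, 12, 15, 20, 30, 60.
Check 9^d mod 122 for each divisor in increasing order:
9^1 ≡ 9 (mod 122)
9^2 ≡ 81 (mod 122)
9^3 ≡ 119 (mod 122)
9^4 ≡ 95 (mod 122)
9^5 ≡ 1 (mod 122) ✓
The order of 9 is 5, so the subgroup it generates has 5 elements.
[(Z/122Z)^× : ⟨9⟩] = 60/5 = 12.

12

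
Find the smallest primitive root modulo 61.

2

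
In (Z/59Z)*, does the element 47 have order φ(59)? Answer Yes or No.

φ(59) = 59 − 1 = 58 = 2 · 29.
It suffices to check that the order of 47 is not a proper divisor of 58: compute 47^(58/q) for q ∈ {2, 29}.
47^29 ≡ 58 (mod 59)  [q = 2: ≢ 1 ✓]
47^2 ≡ 26 (mod 59)  [q = 29: ≢ 1 ✓]
All checks pass, so 47 has order 58 and is a primitive root modulo 59.

Yes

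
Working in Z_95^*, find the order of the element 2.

Since 2 ∈ (Z/95Z)^×, its order divides φ(95) = φ(5·19) = (5−1)·(19−1) = 4·18 = 72 = 2^3 · 3^2.
Divisors of 72: 1, 2, 3, 4, 6, 8, 9, 12, 18, 24, 36, 72.
Compute 2^d (mod 95) for the divisors d until we hit 1:
2^1 ≡ 2
2^2 ≡ 4
2^3 ≡ 8
2^4 ≡ 16
2^6 ≡ 64
2^8 ≡ 66
2^9 ≡ 37
2^12 ≡ 11
2^18 ≡ 39
2^24 ≡ 26
2^36 ≡ 1
Therefore the multiplicative order of 2 modulo 95 is 36.

36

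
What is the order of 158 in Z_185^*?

ord(158) | φ(185) = φ(5·37) = (5−1)·(37−1) = 4·36 = 144 = 2^4 · 3^2.
Divisors of 144: 1, 2, 3, 4, 6, 8, 9, 12, 16, 18, 24, 36, 48, 72, 144.
Evaluate successive powers at the divisors of 144:
158^1 ≡ 158 (mod 185)
158^2 ≡ 174 (mod 185)
158^3 ≡ 112 (mod 185)
158^4 ≡ 121 (mod 185)
158^6 ≡ 149 (mod 185)
158^8 ≡ 26 (mod 185)
158^9 ≡ 38 (mod 185)
158^12 ≡ 1 (mod 185) ✓
So ord_185(158) = 12.

12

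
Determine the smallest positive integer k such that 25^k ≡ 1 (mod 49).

21

By Lagrange's theorem, ord_49(25) divides φ(49) = φ(7^2) = 7·(7−1) = 42 = 2 · 3 · 7.
Divisors of 42: 1, 2, 3, 6, 7, 14, 21, 42.
Test each divisor d:
25^1 ≡ 25 (mod 49)
25^2 ≡ 37 (mod 49)
25^3 ≡ 43 (mod 49)
25^6 ≡ 36 (mod 49)
25^7 ≡ 18 (mod 49)
25^14 ≡ 30 (mod 49)
25^21 ≡ 1 (mod 49) ✓
So ord_49(25) = 21.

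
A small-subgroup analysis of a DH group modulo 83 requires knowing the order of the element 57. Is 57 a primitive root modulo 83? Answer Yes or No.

Yes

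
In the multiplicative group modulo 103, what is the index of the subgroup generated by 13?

6

Since 13 ∈ (Z/103Z)^×, its order divides φ(103) = 103 − 1 = 102 = 2 · 3 · 17.
Divisors of 102: 1, 2, 3, 6, 17, 34, 51, 102.
Test each divisor d:
13^1 ≡ 13 (mod 103)
13^2 ≡ 66 (mod 103)
13^3 ≡ 34 (mod 103)
13^6 ≡ 23 (mod 103)
13^17 ≡ 1 (mod 103) ✓
So ord_103(13) = 17, hence |⟨13⟩| = 17.
Index = |(Z/103Z)^×| / |⟨13⟩| = 102 / 17 = 6.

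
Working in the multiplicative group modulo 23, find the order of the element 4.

11

ord(4) | φ(23) = 23 − 1 = 22 = 2 · 11.
Divisors of 22: 1, 2, 11, 22.
Compute 4^d (mod 23) for the divisors d until we hit 1:
4^1 ≡ 4
4^2 ≡ 16
4^11 ≡ 1
The smallest such exponent is 11, so the order of 4 is 11.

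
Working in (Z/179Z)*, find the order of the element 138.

89

The order of 138 must divide φ(179) = 179 − 1 = 178 = 2 · 89.
Divisors of 178: 1, 2, 89, 178.
Check 138^d mod 179 for each divisor in increasing order:
138^1 ≡ 138 (mod 179)
138^2 ≡ 70 (mod 179)
138^89 ≡ 1 (mod 179) ✓
The smallest such exponent is 89, so the order of 138 is 89.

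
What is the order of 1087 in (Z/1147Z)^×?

By Lagrange's theorem, ord_1147(1087) divides φ(1147) = φ(31·37) = (31−1)·(37−1) = 30·36 = 1080 = 2^3 · 3^3 · 5.
Divisors of 1080: 1, 2, 3, 4, 5, 6, 8, 9, 10, 12, 15, 18, 20, 24, 27, 30, 36, 40, 45, 54, 60, 72, 90, 108, 120, 135, 180, 216, 270, 360, 540, 1080.
Compute 1087^d (mod 1147) for the divisors d until we hit 1:
1087^1 ≡ 1087 (mod 1147)
1087^2 ≡ 159 (mod 1147)
1087^3 ≡ 783 (mod 1147)
1087^4 ≡ 47 (mod 1147)
1087^5 ≡ 621 (mod 1147)
1087^6 ≡ 591 (mod 1147)
1087^8 ≡ 1062 (mod 1147)
1087^9 ≡ 512 (mod 1147)
1087^10 ≡ 249 (mod 1147)
1087^12 ≡ 593 (mod 1147)
1087^15 ≡ 931 (mod 1147)
1087^18 ≡ 628 (mod 1147)
1087^20 ≡ 63 (mod 1147)
1087^24 ≡ 667 (mod 1147)
1087^27 ≡ 376 (mod 1147)
1087^30 ≡ 776 (mod 1147)
1087^36 ≡ 963 (mod 1147)
1087^40 ≡ 528 (mod 1147)
1087^45 ≡ 993 (mod 1147)
1087^54 ≡ 295 (mod 1147)
1087^60 ≡ 1 (mod 1147) ✓
Therefore the multiplicative order of 1087 modulo 1147 is 60.

60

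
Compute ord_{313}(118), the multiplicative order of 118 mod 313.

The order of 118 must divide φ(313) = 313 − 1 = 312 = 2^3 · 3 · 13.
Divisors of 312: 1, 2, 3, 4, 6, 8, 12, 13, 24, 26, 39, 52, 78, 104, 156, 312.
Test each divisor d:
118^1 ≡ 118
118^2 ≡ 152
118^3 ≡ 95
118^4 ≡ 255
118^6 ≡ 261
118^8 ≡ 234
118^12 ≡ 200
118^13 ≡ 125
118^24 ≡ 249
118^26 ≡ 288
118^39 ≡ 5
118^52 ≡ 312
118^78 ≡ 25
118^104 ≡ 1
So ord_313(118) = 104.

104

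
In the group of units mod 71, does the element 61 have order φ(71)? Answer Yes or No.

Yes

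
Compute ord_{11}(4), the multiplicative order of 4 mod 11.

5

ord(4) | φ(11) = 11 − 1 = 10 = 2 · 5.
Divisors of 10: 1, 2, 5, 10.
Test each divisor d:
4^1 ≡ 4 (mod 11)
4^2 ≡ 5 (mod 11)
4^5 ≡ 1 (mod 11) ✓
Hence ord(4) = 5.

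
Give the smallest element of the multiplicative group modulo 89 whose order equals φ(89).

φ(89) = 89 − 1 = 88 = 2^3 · 11.
g is a primitive root iff g^(88/q) ≢ 1 (mod 89) for each prime q ∈ {2, 11}.
g = 2: 2^44 ≡ 1 — hits 1, so not a primitive root.
g = 3: 3^44 ≡ 88; 3^8 ≡ 64 — none is 1, so 3 is a primitive root.
The smallest primitive root modulo 89 is 3.

3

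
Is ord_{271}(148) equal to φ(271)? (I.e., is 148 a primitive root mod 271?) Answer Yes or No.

No

φ(271) = 271 − 1 = 270 = 2 · 3^3 · 5.
148 is a primitive root mod 271 iff 148^(φ(271)/q) ≢ 1 for every prime q | φ(271), i.e. q ∈ {2, 3, 5}.
148^135 ≡ 1 (mod 271)  [q = 2: ≡ 1 ✗]
148^90 ≡ 1 (mod 271)  [q = 3: ≡ 1 ✗]
148^54 ≡ 10 (mod 271)  [q = 5: ≢ 1 ✓]
Since 148^135 ≡ 1, the order of 148 divides 135 < 270, so 148 is not a primitive root.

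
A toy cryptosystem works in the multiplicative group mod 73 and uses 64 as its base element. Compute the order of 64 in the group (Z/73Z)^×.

3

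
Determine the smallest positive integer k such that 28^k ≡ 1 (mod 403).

60

ord(28) | φ(403) = φ(13·31) = (13−1)·(31−1) = 12·30 = 360 = 2^3 · 3^2 · 5.
Divisors of 360: 1, 2, 3, 4, 5, 6, 8, 9, 10, 12, 15, 18, 20, 24, 30, 36, 40, 45, 60, 72, 90, 120, 180, 360.
Check 28^d mod 403 for each divisor in increasing order:
28^1 ≡ 28
28^2 ≡ 381
28^3 ≡ 190
28^4 ≡ 81
28^5 ≡ 253
28^6 ≡ 233
28^8 ≡ 113
28^9 ≡ 343
28^10 ≡ 335
28^12 ≡ 287
28^15 ≡ 125
28^18 ≡ 376
28^20 ≡ 191
28^24 ≡ 157
28^30 ≡ 311
28^36 ≡ 326
28^40 ≡ 211
28^45 ≡ 187
28^60 ≡ 1
The smallest such exponent is 60, so the order of 28 is 60.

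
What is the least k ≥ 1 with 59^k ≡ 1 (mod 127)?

By Lagrange's theorem, ord_127(59) divides φ(127) = 127 − 1 = 126 = 2 · 3^2 · 7.
Divisors of 126: 1, 2, 3, 6, 7, 9, 14, 18, 21, 42, 63, 126.
Evaluate successive powers at the divisors of 126:
59^1 ≡ 59 (mod 127)
59^2 ≡ 52 (mod 127)
59^3 ≡ 20 (mod 127)
59^6 ≡ 19 (mod 127)
59^7 ≡ 105 (mod 127)
59^9 ≡ 126 (mod 127)
59^14 ≡ 103 (mod 127)
59^18 ≡ 1 (mod 127) ✓
Therefore the multiplicative order of 59 modulo 127 is 18.

18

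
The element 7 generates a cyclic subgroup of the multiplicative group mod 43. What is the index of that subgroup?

7

Since 7 ∈ (Z/43Z)^×, its order divides φ(43) = 43 − 1 = 42 = 2 · 3 · 7.
Divisors of 42: 1, 2, 3, 6, 7, 14, 21, 42.
Evaluate successive powers at the divisors of 42:
7^1 ≡ 7 (mod 43)
7^2 ≡ 6 (mod 43)
7^3 ≡ 42 (mod 43)
7^6 ≡ 1 (mod 43) ✓
So ord_43(7) = 6, hence |⟨7⟩| = 6.
Index = |(Z/43Z)^×| / |⟨7⟩| = 42 / 6 = 7.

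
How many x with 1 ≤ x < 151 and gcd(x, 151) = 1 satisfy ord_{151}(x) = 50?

φ(151) = 151 − 1 = 150 = 2 · 3 · 5^2.
Since (Z/151Z)^× is cyclic of order 150, the number of elements of order d is φ(d) when d | 150 and 0 otherwise.
50 = 2 · 5^2 divides 150, and φ(50) = 20.

20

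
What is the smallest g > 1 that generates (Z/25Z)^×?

2

φ(25) = φ(5^2) = 5·(5−1) = 20 = 2^2 · 5.
g is a primitive root iff g^(20/q) ≢ 1 (mod 25) for each prime q ∈ {2, 5}.
g = 2: 2^10 ≡ 24; 2^4 ≡ 16 — none is 1, so 2 is a primitive root.
So 2 is the smallest generator of (Z/25Z)^×.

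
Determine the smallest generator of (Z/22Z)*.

φ(22) = φ(2)·φ(11) = 1·10 = 10 = 2 · 5.
Test candidates g = 2, 3, … against the prime factors q ∈ {2, 5} of φ(22): g is a generator iff g^(10/q) ≢ 1 for every such q.
g = 2: gcd(2, 22) = 2 > 1, not a unit — skip.
g = 3: 3^5 ≡ 1 — hits 1, so not a primitive root.
g = 4: gcd(4, 22) = 2 > 1, not a unit — skip.
g = 5: 5^5 ≡ 1 — hits 1, so not a primitive root.
g = 6: gcd(6, 22) = 2 > 1, not a unit — skip.
g = 7: 7^5 ≡ 21; 7^2 ≡ 5 — none is 1, so 7 is a primitive root.
The smallest primitive root modulo 22 is 7.

7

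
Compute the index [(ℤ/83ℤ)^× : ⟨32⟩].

Since 32 ∈ (Z/83Z)^×, its order divides φ(83) = 83 − 1 = 82 = 2 · 41.
Divisors of 82: 1, 2, 41, 82.
Check 32^d mod 83 for each divisor in increasing order:
32^1 ≡ 32
32^2 ≡ 28
32^41 ≡ 82
32^82 ≡ 1
The order of 32 is 82, so the subgroup it generates has 82 elements.
The index is φ(83) / ord(32) = 82 / 82 = 1.

1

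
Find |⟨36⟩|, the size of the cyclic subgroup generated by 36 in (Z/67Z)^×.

Since 36 ∈ (Z/67Z)^×, its order divides φ(67) = 67 − 1 = 66 = 2 · 3 · 11.
Divisors of 66: 1, 2, 3, 6, 11, 22, 33, 66.
Test each divisor d:
36^1 ≡ 36 (mod 67)
36^2 ≡ 23 (mod 67)
36^3 ≡ 24 (mod 67)
36^6 ≡ 40 (mod 67)
36^11 ≡ 37 (mod 67)
36^22 ≡ 29 (mod 67)
36^33 ≡ 1 (mod 67) ✓
Therefore the multiplicative order of 36 modulo 67 is 33.

33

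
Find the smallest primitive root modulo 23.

5

φ(23) = 23 − 1 = 22 = 2 · 11.
g is a primitive root iff g^(22/q) ≢ 1 (mod 23) for each prime q ∈ {2, 11}.
g = 2: 2^11 ≡ 1 — hits 1, so not a primitive root.
g = 3: 3^11 ≡ 1 — hits 1, so not a primitive root.
g = 4: 4^11 ≡ 1 — hits 1, so not a primitive root.
g = 5: 5^11 ≡ 22; 5^2 ≡ 2 — none is 1, so 5 is a primitive root.
The smallest primitive root modulo 23 is 5.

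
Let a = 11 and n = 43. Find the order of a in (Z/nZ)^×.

7

The order of 11 must divide φ(43) = 43 − 1 = 42 = 2 · 3 · 7.
Divisors of 42: 1, 2, 3, 6, 7, 14, 21, 42.
Test each divisor d:
11^1 ≡ 11 (mod 43)
11^2 ≡ 35 (mod 43)
11^3 ≡ 41 (mod 43)
11^6 ≡ 4 (mod 43)
11^7 ≡ 1 (mod 43) ✓
The smallest such exponent is 7, so the order of 11 is 7.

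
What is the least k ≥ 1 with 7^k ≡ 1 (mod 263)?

By Lagrange's theorem, ord_263(7) divides φ(263) = 263 − 1 = 262 = 2 · 131.
Divisors of 262: 1, 2, 131, 262.
Check 7^d mod 263 for each divisor in increasing order:
7^1 ≡ 7
7^2 ≡ 49
7^131 ≡ 262
7^262 ≡ 1
Hence ord(7) = 262.

262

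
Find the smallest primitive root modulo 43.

3

φ(43) = 43 − 1 = 42 = 2 · 3 · 7.
g is a primitive root iff g^(42/q) ≢ 1 (mod 43) for each prime q ∈ {2, 3, 7}.
g = 2: 2^21 ≡ 42; 2^14 ≡ 1 — hits 1, so not a primitive root.
g = 3: 3^21 ≡ 42; 3^14 ≡ 36; 3^6 ≡ 41 — none is 1, so 3 is a primitive root.
The smallest primitive root modulo 43 is 3.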